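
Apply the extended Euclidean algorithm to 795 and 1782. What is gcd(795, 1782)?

3

Apply Euclid's algorithm to 1782 and 795:
1782 = 2*795 + 192
795 = 4*192 + 27
192 = 7*27 + 3
27 = 9*3 + 0
gcd(795, 1782) = 3.
Back-substituting:
3 = 192 − 7·27
3 = −7·795 + 29·192
3 = 29·1782 − 65·795
So 3 = (29)·1782 + (-65)·795.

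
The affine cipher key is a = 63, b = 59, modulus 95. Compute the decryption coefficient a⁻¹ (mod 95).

Apply the Euclidean algorithm to 95 and 63:
95 = 1×63 + 32
63 = 1×32 + 31
32 = 1×31 + 1
31 = 31×1 + 0
Since gcd(63, 95) = 1, back-substitute to write 1 as a combination:
1 = 32 − 31
1 = −63 + 2·32
1 = 2·95 − 3·63
Hence 63⁻¹ ≡ -3 ≡ 92 (mod 95).

92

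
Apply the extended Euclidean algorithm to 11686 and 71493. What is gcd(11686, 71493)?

Apply Euclid's algorithm to 71493 and 11686:
71493 = 6·11686 + 1377
11686 = 8·1377 + 670
1377 = 2·670 + 37
670 = 18·37 + 4
37 = 9·4 + 1
4 = 4·1 + 0
gcd(11686, 71493) = 1.
Express as a combination:
1 = 37 − 9·4
1 = −9·670 + 163·37
1 = 163·1377 − 335·670
1 = −335·11686 + 2843·1377
1 = 2843·71493 − 17393·11686
So 1 = (2843)·71493 + (-17393)·11686.

1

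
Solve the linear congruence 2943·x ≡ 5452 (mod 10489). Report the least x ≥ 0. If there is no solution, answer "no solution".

3933

First find gcd(2943, 10489):
10489 = 3×2943 + 1660
2943 = 1×1660 + 1283
1660 = 1×1283 + 377
1283 = 3×377 + 152
377 = 2×152 + 73
152 = 2×73 + 6
73 = 12×6 + 1
6 = 6×1 + 0
gcd = 1, so a unique solution mod 10489 exists.
Back-substitute for the Bézout coefficients:
1 = 73 − 12·6
1 = −12·152 + 25·73
1 = 25·377 − 62·152
1 = −62·1283 + 211·377
1 = 211·1660 − 273·1283
1 = −273·2943 + 484·1660
1 = 484·10489 − 1725·2943
So 2943·(-1725) ≡ 1 (mod 10489), giving 2943⁻¹ ≡ 8764.
x ≡ 2943⁻¹·5452 ≡ 8764·5452 ≡ 3933 (mod 10489).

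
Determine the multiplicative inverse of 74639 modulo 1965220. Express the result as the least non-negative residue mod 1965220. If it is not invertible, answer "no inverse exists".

1555899

gcd(1965220, 74639) by repeated division:
1965220 = 26*74639 + 24606
74639 = 3*24606 + 821
24606 = 29*821 + 797
821 = 1*797 + 24
797 = 33*24 + 5
24 = 4*5 + 4
5 = 1*4 + 1
4 = 4*1 + 0
gcd = 1, so the inverse exists. Back-substitute:
1 = 5 − 4
1 = −24 + 5·5
1 = 5·797 − 166·24
1 = −166·821 + 171·797
1 = 171·24606 − 5125·821
1 = −5125·74639 + 15546·24606
1 = 15546·1965220 − 409321·74639
Hence 74639⁻¹ ≡ -409321 ≡ 1555899 (mod 1965220).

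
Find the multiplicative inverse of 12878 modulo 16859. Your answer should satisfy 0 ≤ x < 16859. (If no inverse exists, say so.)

Run Euclid on (16859, 12878):
16859 = 1*12878 + 3981
12878 = 3*3981 + 935
3981 = 4*935 + 241
935 = 3*241 + 212
241 = 1*212 + 29
212 = 7*29 + 9
29 = 3*9 + 2
9 = 4*2 + 1
2 = 2*1 + 0
Since gcd(12878, 16859) = 1, back-substitute to write 1 as a combination:
1 = 9 − 4·2
1 = −4·29 + 13·9
1 = 13·212 − 95·29
1 = −95·241 + 108·212
1 = 108·935 − 419·241
1 = −419·3981 + 1784·935
1 = 1784·12878 − 5771·3981
1 = −5771·16859 + 7555·12878
So 12878·7555 ≡ 1 (mod 16859).

7555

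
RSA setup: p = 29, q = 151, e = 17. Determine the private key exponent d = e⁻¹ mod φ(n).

3953

φ(n) = (p−1)(q−1) = 28·150 = 4200.
Need d with 17·d ≡ 1 (mod 4200). Apply the extended Euclidean algorithm:
4200 = 247*17 + 1
17 = 17*1 + 0
Back-substitute:
1 = 4200 − 247·17
So 17·(-247) ≡ 1 (mod 4200), hence d ≡ -247 ≡ 3953 (mod 4200).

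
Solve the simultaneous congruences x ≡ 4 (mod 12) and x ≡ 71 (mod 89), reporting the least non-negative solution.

160

Write x = 4 + 12·k. Then 12·k ≡ 71 − 4 ≡ 67 (mod 89).
Need 12⁻¹ mod 89. Extended Euclid on (89, 12):
89 = 7*12 + 5
12 = 2*5 + 2
5 = 2*2 + 1
2 = 2*1 + 0
Back-substitute:
1 = 5 − 2·2
1 = −2·12 + 5·5
1 = 5·89 − 37·12
12⁻¹ ≡ 52 (mod 89), so k ≡ 52·67 ≡ 13 (mod 89).
x = 4 + 12·13 = 160.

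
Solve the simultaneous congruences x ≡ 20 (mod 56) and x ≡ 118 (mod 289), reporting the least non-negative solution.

4164

Write x = 20 + 56·k. Then 56·k ≡ 118 − 20 ≡ 98 (mod 289).
Need 56⁻¹ mod 289. Extended Euclid on (289, 56):
289 = 5*56 + 9
56 = 6*9 + 2
9 = 4*2 + 1
2 = 2*1 + 0
Back-substitute:
1 = 9 − 4·2
1 = −4·56 + 25·9
1 = 25·289 − 129·56
56⁻¹ ≡ 160 (mod 289), so k ≡ 160·98 ≡ 74 (mod 289).
x = 20 + 56·74 = 4164.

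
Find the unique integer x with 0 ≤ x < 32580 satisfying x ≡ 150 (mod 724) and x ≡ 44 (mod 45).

Write x = 150 + 724·k. Then 724·k ≡ 44 − 150 ≡ 29 (mod 45).
Need 724⁻¹ mod 45. Extended Euclid on (45, 4):
45 = 11×4 + 1
4 = 4×1 + 0
Back-substitute:
1 = 45 − 11·4
724⁻¹ ≡ 34 (mod 45), so k ≡ 34·29 ≡ 41 (mod 45).
x = 150 + 724·41 = 29834.

29834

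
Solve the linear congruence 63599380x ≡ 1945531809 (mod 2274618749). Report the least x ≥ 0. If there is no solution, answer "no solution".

First find gcd(63599380, 2274618749):
2274618749 = 35·63599380 + 48640449
63599380 = 1·48640449 + 14958931
48640449 = 3·14958931 + 3763656
14958931 = 3·3763656 + 3667963
3763656 = 1·3667963 + 95693
3667963 = 38·95693 + 31629
95693 = 3·31629 + 806
31629 = 39·806 + 195
806 = 4·195 + 26
195 = 7·26 + 13
26 = 2·13 + 0
gcd = 13 and 13 | 1945531809, so solutions exist. Divide through by 13: 4892260x ≡ 149656293 (mod 174970673).
Now find 4892260⁻¹ mod 174970673:
174970673 = 35·4892260 + 3741573
4892260 = 1·3741573 + 1150687
3741573 = 3·1150687 + 289512
1150687 = 3·289512 + 282151
289512 = 1·282151 + 7361
282151 = 38·7361 + 2433
7361 = 3·2433 + 62
2433 = 39·62 + 15
62 = 4·15 + 2
15 = 7·2 + 1
2 = 2·1 + 0
Back-substitute:
1 = 15 − 7·2
1 = −7·62 + 29·15
1 = 29·2433 − 1138·62
1 = −1138·7361 + 3443·2433
1 = 3443·282151 − 131972·7361
1 = −131972·289512 + 135415·282151
1 = 135415·1150687 − 538217·289512
1 = −538217·3741573 + 1750066·1150687
1 = 1750066·4892260 − 2288283·3741573
1 = −2288283·174970673 + 81839971·4892260
So 4892260⁻¹ ≡ 81839971 (mod 174970673).
Then x ≡ 81839971·149656293 ≡ 55597083 (mod 174970673); the smallest non-negative solution is x = 55597083.

55597083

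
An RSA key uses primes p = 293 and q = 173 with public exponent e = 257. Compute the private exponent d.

6449

φ(n) = (p−1)(q−1) = 292·172 = 50224.
Need d with 257·d ≡ 1 (mod 50224). Apply the extended Euclidean algorithm:
50224 = 195*257 + 109
257 = 2*109 + 39
109 = 2*39 + 31
39 = 1*31 + 8
31 = 3*8 + 7
8 = 1*7 + 1
7 = 7*1 + 0
Back-substitute:
1 = 8 − 7
1 = −31 + 4·8
1 = 4·39 − 5·31
1 = −5·109 + 14·39
1 = 14·257 − 33·109
1 = −33·50224 + 6449·257
So 257·6449 ≡ 1 (mod 50224), hence d = 6449.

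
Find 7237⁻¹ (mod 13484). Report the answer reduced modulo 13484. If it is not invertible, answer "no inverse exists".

Run Euclid on (13484, 7237):
13484 = 1·7237 + 6247
7237 = 1·6247 + 990
6247 = 6·990 + 307
990 = 3·307 + 69
307 = 4·69 + 31
69 = 2·31 + 7
31 = 4·7 + 3
7 = 2·3 + 1
3 = 3·1 + 0
The gcd is 1. Working backward:
1 = 7 − 2·3
1 = −2·31 + 9·7
1 = 9·69 − 20·31
1 = −20·307 + 89·69
1 = 89·990 − 287·307
1 = −287·6247 + 1811·990
1 = 1811·7237 − 2098·6247
1 = −2098·13484 + 3909·7237
So 7237·3909 ≡ 1 (mod 13484).

3909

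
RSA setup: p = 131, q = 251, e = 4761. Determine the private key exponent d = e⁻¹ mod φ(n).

26841

φ(n) = (p−1)(q−1) = 130·250 = 32500.
Need d with 4761·d ≡ 1 (mod 32500). Apply the extended Euclidean algorithm:
32500 = 6·4761 + 3934
4761 = 1·3934 + 827
3934 = 4·827 + 626
827 = 1·626 + 201
626 = 3·201 + 23
201 = 8·23 + 17
23 = 1·17 + 6
17 = 2·6 + 5
6 = 1·5 + 1
5 = 5·1 + 0
Back-substitute:
1 = 6 − 5
1 = −17 + 3·6
1 = 3·23 − 4·17
1 = −4·201 + 35·23
1 = 35·626 − 109·201
1 = −109·827 + 144·626
1 = 144·3934 − 685·827
1 = −685·4761 + 829·3934
1 = 829·32500 − 5659·4761
So 4761·(-5659) ≡ 1 (mod 32500), hence d ≡ -5659 ≡ 26841 (mod 32500).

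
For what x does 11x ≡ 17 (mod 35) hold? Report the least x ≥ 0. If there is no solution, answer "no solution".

First find gcd(11, 35):
35 = 3×11 + 2
11 = 5×2 + 1
2 = 2×1 + 0
gcd = 1, so a unique solution mod 35 exists.
Back-substitute for the Bézout coefficients:
1 = 11 − 5·2
1 = −5·35 + 16·11
So 11·(16) ≡ 1 (mod 35), giving 11⁻¹ ≡ 16.
x ≡ 11⁻¹·17 ≡ 16·17 ≡ 27 (mod 35).

27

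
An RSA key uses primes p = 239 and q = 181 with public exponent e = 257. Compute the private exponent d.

φ(n) = (p−1)(q−1) = 238·180 = 42840.
Need d with 257·d ≡ 1 (mod 42840). Apply the extended Euclidean algorithm:
42840 = 166*257 + 178
257 = 1*178 + 79
178 = 2*79 + 20
79 = 3*20 + 19
20 = 1*19 + 1
19 = 19*1 + 0
Back-substitute:
1 = 20 − 19
1 = −79 + 4·20
1 = 4·178 − 9·79
1 = −9·257 + 13·178
1 = 13·42840 − 2167·257
So 257·(-2167) ≡ 1 (mod 42840), hence d ≡ -2167 ≡ 40673 (mod 42840).

40673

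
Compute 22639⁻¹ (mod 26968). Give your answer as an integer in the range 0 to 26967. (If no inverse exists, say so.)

2903

gcd(26968, 22639) by repeated division:
26968 = 1*22639 + 4329
22639 = 5*4329 + 994
4329 = 4*994 + 353
994 = 2*353 + 288
353 = 1*288 + 65
288 = 4*65 + 28
65 = 2*28 + 9
28 = 3*9 + 1
9 = 9*1 + 0
Since gcd(22639, 26968) = 1, back-substitute to write 1 as a combination:
1 = 28 − 3·9
1 = −3·65 + 7·28
1 = 7·288 − 31·65
1 = −31·353 + 38·288
1 = 38·994 − 107·353
1 = −107·4329 + 466·994
1 = 466·22639 − 2437·4329
1 = −2437·26968 + 2903·22639
So 22639·2903 ≡ 1 (mod 26968).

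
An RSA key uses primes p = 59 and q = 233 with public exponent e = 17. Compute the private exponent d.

φ(n) = (p−1)(q−1) = 58·232 = 13456.
Need d with 17·d ≡ 1 (mod 13456). Apply the extended Euclidean algorithm:
13456 = 791*17 + 9
17 = 1*9 + 8
9 = 1*8 + 1
8 = 8*1 + 0
Back-substitute:
1 = 9 − 8
1 = −17 + 2·9
1 = 2·13456 − 1583·17
So 17·(-1583) ≡ 1 (mod 13456), hence d ≡ -1583 ≡ 11873 (mod 13456).

11873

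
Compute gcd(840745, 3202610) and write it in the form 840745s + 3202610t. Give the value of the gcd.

5

Repeated division:
3202610 = 3·840745 + 680375
840745 = 1·680375 + 160370
680375 = 4·160370 + 38895
160370 = 4·38895 + 4790
38895 = 8·4790 + 575
4790 = 8·575 + 190
575 = 3·190 + 5
190 = 38·5 + 0
gcd(840745, 3202610) = 5.
Express as a combination:
5 = 575 − 3·190
5 = −3·4790 + 25·575
5 = 25·38895 − 203·4790
5 = −203·160370 + 837·38895
5 = 837·680375 − 3551·160370
5 = −3551·840745 + 4388·680375
5 = 4388·3202610 − 16715·840745
So 5 = (4388)·3202610 + (-16715)·840745.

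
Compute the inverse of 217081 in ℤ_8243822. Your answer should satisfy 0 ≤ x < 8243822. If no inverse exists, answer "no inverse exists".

7338821

gcd(8243822, 217081) by repeated division:
8243822 = 37×217081 + 211825
217081 = 1×211825 + 5256
211825 = 40×5256 + 1585
5256 = 3×1585 + 501
1585 = 3×501 + 82
501 = 6×82 + 9
82 = 9×9 + 1
9 = 9×1 + 0
The gcd is 1. Working backward:
1 = 82 − 9·9
1 = −9·501 + 55·82
1 = 55·1585 − 174·501
1 = −174·5256 + 577·1585
1 = 577·211825 − 23254·5256
1 = −23254·217081 + 23831·211825
1 = 23831·8243822 − 905001·217081
Thus 217081·(-905001) ≡ 1 (mod 8243822); reducing, -905001 mod 8243822 = 7338821.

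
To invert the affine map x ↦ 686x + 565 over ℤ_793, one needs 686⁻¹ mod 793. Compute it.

Apply the Euclidean algorithm to 793 and 686:
793 = 1×686 + 107
686 = 6×107 + 44
107 = 2×44 + 19
44 = 2×19 + 6
19 = 3×6 + 1
6 = 6×1 + 0
Since gcd(686, 793) = 1, back-substitute to write 1 as a combination:
1 = 19 − 3·6
1 = −3·44 + 7·19
1 = 7·107 − 17·44
1 = −17·686 + 109·107
1 = 109·793 − 126·686
Hence 686⁻¹ ≡ -126 ≡ 667 (mod 793).

667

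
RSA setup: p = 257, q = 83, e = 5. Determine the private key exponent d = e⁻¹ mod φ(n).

φ(n) = (p−1)(q−1) = 256·82 = 20992.
Need d with 5·d ≡ 1 (mod 20992). Apply the extended Euclidean algorithm:
20992 = 4198×5 + 2
5 = 2×2 + 1
2 = 2×1 + 0
Back-substitute:
1 = 5 − 2·2
1 = −2·20992 + 8397·5
So 5·8397 ≡ 1 (mod 20992), hence d = 8397.

8397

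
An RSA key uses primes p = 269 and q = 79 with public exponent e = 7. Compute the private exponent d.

8959

φ(n) = (p−1)(q−1) = 268·78 = 20904.
Need d with 7·d ≡ 1 (mod 20904). Apply the extended Euclidean algorithm:
20904 = 2986×7 + 2
7 = 3×2 + 1
2 = 2×1 + 0
Back-substitute:
1 = 7 − 3·2
1 = −3·20904 + 8959·7
So 7·8959 ≡ 1 (mod 20904), hence d = 8959.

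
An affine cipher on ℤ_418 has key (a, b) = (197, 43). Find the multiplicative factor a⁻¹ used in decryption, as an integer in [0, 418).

87

Apply the Euclidean algorithm to 418 and 197:
418 = 2·197 + 24
197 = 8·24 + 5
24 = 4·5 + 4
5 = 1·4 + 1
4 = 4·1 + 0
The gcd is 1. Working backward:
1 = 5 − 4
1 = −24 + 5·5
1 = 5·197 − 41·24
1 = −41·418 + 87·197
So 197·87 ≡ 1 (mod 418).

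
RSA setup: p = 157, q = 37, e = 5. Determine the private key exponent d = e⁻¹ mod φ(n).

φ(n) = (p−1)(q−1) = 156·36 = 5616.
Need d with 5·d ≡ 1 (mod 5616). Apply the extended Euclidean algorithm:
5616 = 1123*5 + 1
5 = 5*1 + 0
Back-substitute:
1 = 5616 − 1123·5
So 5·(-1123) ≡ 1 (mod 5616), hence d ≡ -1123 ≡ 4493 (mod 5616).

4493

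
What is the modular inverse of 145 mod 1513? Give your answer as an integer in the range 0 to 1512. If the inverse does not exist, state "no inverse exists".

gcd(1513, 145) by repeated division:
1513 = 10*145 + 63
145 = 2*63 + 19
63 = 3*19 + 6
19 = 3*6 + 1
6 = 6*1 + 0
gcd = 1, so the inverse exists. Back-substitute:
1 = 19 − 3·6
1 = −3·63 + 10·19
1 = 10·145 − 23·63
1 = −23·1513 + 240·145
So 145·240 ≡ 1 (mod 1513).

240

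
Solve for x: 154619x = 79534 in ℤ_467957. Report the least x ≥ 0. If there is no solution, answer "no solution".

First find gcd(154619, 467957):
467957 = 3·154619 + 4100
154619 = 37·4100 + 2919
4100 = 1·2919 + 1181
2919 = 2·1181 + 557
1181 = 2·557 + 67
557 = 8·67 + 21
67 = 3·21 + 4
21 = 5·4 + 1
4 = 4·1 + 0
gcd = 1, so a unique solution mod 467957 exists.
Back-substitute for the Bézout coefficients:
1 = 21 − 5·4
1 = −5·67 + 16·21
1 = 16·557 − 133·67
1 = −133·1181 + 282·557
1 = 282·2919 − 697·1181
1 = −697·4100 + 979·2919
1 = 979·154619 − 36920·4100
1 = −36920·467957 + 111739·154619
So 154619·(111739) ≡ 1 (mod 467957), giving 154619⁻¹ ≡ 111739.
x ≡ 154619⁻¹·79534 ≡ 111739·79534 ≡ 78239 (mod 467957).

78239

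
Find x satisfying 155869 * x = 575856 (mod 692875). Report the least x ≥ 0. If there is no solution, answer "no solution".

First find gcd(155869, 692875):
692875 = 4*155869 + 69399
155869 = 2*69399 + 17071
69399 = 4*17071 + 1115
17071 = 15*1115 + 346
1115 = 3*346 + 77
346 = 4*77 + 38
77 = 2*38 + 1
38 = 38*1 + 0
gcd = 1, so a unique solution mod 692875 exists.
Back-substitute for the Bézout coefficients:
1 = 77 − 2·38
1 = −2·346 + 9·77
1 = 9·1115 − 29·346
1 = −29·17071 + 444·1115
1 = 444·69399 − 1805·17071
1 = −1805·155869 + 4054·69399
1 = 4054·692875 − 18021·155869
So 155869·(-18021) ≡ 1 (mod 692875), giving 155869⁻¹ ≡ 674854.
x ≡ 155869⁻¹·575856 ≡ 674854·575856 ≡ 380774 (mod 692875).

380774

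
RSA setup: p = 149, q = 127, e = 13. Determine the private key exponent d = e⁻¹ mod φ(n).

φ(n) = (p−1)(q−1) = 148·126 = 18648.
Need d with 13·d ≡ 1 (mod 18648). Apply the extended Euclidean algorithm:
18648 = 1434*13 + 6
13 = 2*6 + 1
6 = 6*1 + 0
Back-substitute:
1 = 13 − 2·6
1 = −2·18648 + 2869·13
So 13·2869 ≡ 1 (mod 18648), hence d = 2869.

2869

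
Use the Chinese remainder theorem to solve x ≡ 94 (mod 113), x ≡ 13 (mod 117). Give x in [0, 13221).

Write x = 94 + 113·k. Then 113·k ≡ 13 − 94 ≡ 36 (mod 117).
Need 113⁻¹ mod 117. Extended Euclid on (117, 113):
117 = 1·113 + 4
113 = 28·4 + 1
4 = 4·1 + 0
Back-substitute:
1 = 113 − 28·4
1 = −28·117 + 29·113
113⁻¹ ≡ 29 (mod 117), so k ≡ 29·36 ≡ 108 (mod 117).
x = 94 + 113·108 = 12298.

12298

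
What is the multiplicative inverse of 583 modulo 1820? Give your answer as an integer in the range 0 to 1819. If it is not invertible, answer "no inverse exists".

gcd(1820, 583) by repeated division:
1820 = 3*583 + 71
583 = 8*71 + 15
71 = 4*15 + 11
15 = 1*11 + 4
11 = 2*4 + 3
4 = 1*3 + 1
3 = 3*1 + 0
Since gcd(583, 1820) = 1, back-substitute to write 1 as a combination:
1 = 4 − 3
1 = −11 + 3·4
1 = 3·15 − 4·11
1 = −4·71 + 19·15
1 = 19·583 − 156·71
1 = −156·1820 + 487·583
So 583·487 ≡ 1 (mod 1820).

487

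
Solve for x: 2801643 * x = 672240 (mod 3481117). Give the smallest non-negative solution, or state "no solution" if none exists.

757974

First find gcd(2801643, 3481117):
3481117 = 1·2801643 + 679474
2801643 = 4·679474 + 83747
679474 = 8·83747 + 9498
83747 = 8·9498 + 7763
9498 = 1·7763 + 1735
7763 = 4·1735 + 823
1735 = 2·823 + 89
823 = 9·89 + 22
89 = 4·22 + 1
22 = 22·1 + 0
gcd = 1, so a unique solution mod 3481117 exists.
Back-substitute for the Bézout coefficients:
1 = 89 − 4·22
1 = −4·823 + 37·89
1 = 37·1735 − 78·823
1 = −78·7763 + 349·1735
1 = 349·9498 − 427·7763
1 = −427·83747 + 3765·9498
1 = 3765·679474 − 30547·83747
1 = −30547·2801643 + 125953·679474
1 = 125953·3481117 − 156500·2801643
So 2801643·(-156500) ≡ 1 (mod 3481117), giving 2801643⁻¹ ≡ 3324617.
x ≡ 2801643⁻¹·672240 ≡ 3324617·672240 ≡ 757974 (mod 3481117).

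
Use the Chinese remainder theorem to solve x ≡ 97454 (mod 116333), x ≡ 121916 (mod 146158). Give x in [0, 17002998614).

13405149044

Write x = 97454 + 116333·k. Then 116333·k ≡ 121916 − 97454 ≡ 24462 (mod 146158).
Need 116333⁻¹ mod 146158. Extended Euclid on (146158, 116333):
146158 = 1*116333 + 29825
116333 = 3*29825 + 26858
29825 = 1*26858 + 2967
26858 = 9*2967 + 155
2967 = 19*155 + 22
155 = 7*22 + 1
22 = 22*1 + 0
Back-substitute:
1 = 155 − 7·22
1 = −7·2967 + 134·155
1 = 134·26858 − 1213·2967
1 = −1213·29825 + 1347·26858
1 = 1347·116333 − 5254·29825
1 = −5254·146158 + 6601·116333
116333⁻¹ ≡ 6601 (mod 146158), so k ≡ 6601·24462 ≡ 115230 (mod 146158).
x = 97454 + 116333·115230 = 13405149044.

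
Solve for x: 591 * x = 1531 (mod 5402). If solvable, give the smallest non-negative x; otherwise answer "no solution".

615

First find gcd(591, 5402):
5402 = 9*591 + 83
591 = 7*83 + 10
83 = 8*10 + 3
10 = 3*3 + 1
3 = 3*1 + 0
gcd = 1, so a unique solution mod 5402 exists.
Back-substitute for the Bézout coefficients:
1 = 10 − 3·3
1 = −3·83 + 25·10
1 = 25·591 − 178·83
1 = −178·5402 + 1627·591
So 591·(1627) ≡ 1 (mod 5402), giving 591⁻¹ ≡ 1627.
x ≡ 591⁻¹·1531 ≡ 1627·1531 ≡ 615 (mod 5402).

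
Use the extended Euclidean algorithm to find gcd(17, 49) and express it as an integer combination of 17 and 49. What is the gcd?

1

Repeated division:
49 = 2*17 + 15
17 = 1*15 + 2
15 = 7*2 + 1
2 = 2*1 + 0
gcd(17, 49) = 1.
Back-substituting:
1 = 15 − 7·2
1 = −7·17 + 8·15
1 = 8·49 − 23·17
So 1 = (8)·49 + (-23)·17.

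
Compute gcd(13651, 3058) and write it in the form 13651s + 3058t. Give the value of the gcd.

Euclidean algorithm:
13651 = 4×3058 + 1419
3058 = 2×1419 + 220
1419 = 6×220 + 99
220 = 2×99 + 22
99 = 4×22 + 11
22 = 2×11 + 0
gcd(13651, 3058) = 11.
Express as a combination:
11 = 99 − 4·22
11 = −4·220 + 9·99
11 = 9·1419 − 58·220
11 = −58·3058 + 125·1419
11 = 125·13651 − 558·3058
So 11 = (125)·13651 + (-558)·3058.

11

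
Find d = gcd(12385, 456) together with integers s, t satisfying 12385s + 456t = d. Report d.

Euclidean algorithm:
12385 = 27×456 + 73
456 = 6×73 + 18
73 = 4×18 + 1
18 = 18×1 + 0
gcd(12385, 456) = 1.
Working backward:
1 = 73 − 4·18
1 = −4·456 + 25·73
1 = 25·12385 − 679·456
So 1 = (25)·12385 + (-679)·456.

1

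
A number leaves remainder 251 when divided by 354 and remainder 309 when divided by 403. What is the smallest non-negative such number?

92999

Write x = 251 + 354·k. Then 354·k ≡ 309 − 251 ≡ 58 (mod 403).
Need 354⁻¹ mod 403. Extended Euclid on (403, 354):
403 = 1*354 + 49
354 = 7*49 + 11
49 = 4*11 + 5
11 = 2*5 + 1
5 = 5*1 + 0
Back-substitute:
1 = 11 − 2·5
1 = −2·49 + 9·11
1 = 9·354 − 65·49
1 = −65·403 + 74·354
354⁻¹ ≡ 74 (mod 403), so k ≡ 74·58 ≡ 262 (mod 403).
x = 251 + 354·262 = 92999.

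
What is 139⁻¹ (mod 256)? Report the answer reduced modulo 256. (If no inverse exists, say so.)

35

Extended Euclidean algorithm:
256 = 1×139 + 117
139 = 1×117 + 22
117 = 5×22 + 7
22 = 3×7 + 1
7 = 7×1 + 0
Since gcd(139, 256) = 1, back-substitute to write 1 as a combination:
1 = 22 − 3·7
1 = −3·117 + 16·22
1 = 16·139 − 19·117
1 = −19·256 + 35·139
So 139·35 ≡ 1 (mod 256).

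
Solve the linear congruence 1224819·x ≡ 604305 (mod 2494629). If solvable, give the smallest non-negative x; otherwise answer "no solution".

First find gcd(1224819, 2494629):
2494629 = 2·1224819 + 44991
1224819 = 27·44991 + 10062
44991 = 4·10062 + 4743
10062 = 2·4743 + 576
4743 = 8·576 + 135
576 = 4·135 + 36
135 = 3·36 + 27
36 = 1·27 + 9
27 = 3·9 + 0
gcd = 9 and 9 | 604305, so solutions exist. Divide through by 9: 136091x ≡ 67145 (mod 277181).
Now find 136091⁻¹ mod 277181:
277181 = 2×136091 + 4999
136091 = 27×4999 + 1118
4999 = 4×1118 + 527
1118 = 2×527 + 64
527 = 8×64 + 15
64 = 4×15 + 4
15 = 3×4 + 3
4 = 1×3 + 1
3 = 3×1 + 0
Back-substitute:
1 = 4 − 3
1 = −15 + 4·4
1 = 4·64 − 17·15
1 = −17·527 + 140·64
1 = 140·1118 − 297·527
1 = −297·4999 + 1328·1118
1 = 1328·136091 − 36153·4999
1 = −36153·277181 + 73634·136091
So 136091⁻¹ ≡ 73634 (mod 277181).
Then x ≡ 73634·67145 ≡ 77433 (mod 277181); the smallest non-negative solution is x = 77433.

77433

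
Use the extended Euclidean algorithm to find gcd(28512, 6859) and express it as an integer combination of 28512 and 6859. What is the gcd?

Euclidean algorithm:
28512 = 4*6859 + 1076
6859 = 6*1076 + 403
1076 = 2*403 + 270
403 = 1*270 + 133
270 = 2*133 + 4
133 = 33*4 + 1
4 = 4*1 + 0
gcd(28512, 6859) = 1.
Back-substituting:
1 = 133 − 33·4
1 = −33·270 + 67·133
1 = 67·403 − 100·270
1 = −100·1076 + 267·403
1 = 267·6859 − 1702·1076
1 = −1702·28512 + 7075·6859
So 1 = (-1702)·28512 + (7075)·6859.

1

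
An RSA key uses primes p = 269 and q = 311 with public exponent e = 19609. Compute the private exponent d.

φ(n) = (p−1)(q−1) = 268·310 = 83080.
Need d with 19609·d ≡ 1 (mod 83080). Apply the extended Euclidean algorithm:
83080 = 4×19609 + 4644
19609 = 4×4644 + 1033
4644 = 4×1033 + 512
1033 = 2×512 + 9
512 = 56×9 + 8
9 = 1×8 + 1
8 = 8×1 + 0
Back-substitute:
1 = 9 − 8
1 = −512 + 57·9
1 = 57·1033 − 115·512
1 = −115·4644 + 517·1033
1 = 517·19609 − 2183·4644
1 = −2183·83080 + 9249·19609
So 19609·9249 ≡ 1 (mod 83080), hence d = 9249.

9249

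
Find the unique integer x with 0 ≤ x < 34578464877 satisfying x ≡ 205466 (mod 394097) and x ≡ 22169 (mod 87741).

25088420486

Write x = 205466 + 394097·k. Then 394097·k ≡ 22169 − 205466 ≡ 79926 (mod 87741).
Need 394097⁻¹ mod 87741. Extended Euclid on (87741, 43133):
87741 = 2·43133 + 1475
43133 = 29·1475 + 358
1475 = 4·358 + 43
358 = 8·43 + 14
43 = 3·14 + 1
14 = 14·1 + 0
Back-substitute:
1 = 43 − 3·14
1 = −3·358 + 25·43
1 = 25·1475 − 103·358
1 = −103·43133 + 3012·1475
1 = 3012·87741 − 6127·43133
394097⁻¹ ≡ 81614 (mod 87741), so k ≡ 81614·79926 ≡ 63660 (mod 87741).
x = 205466 + 394097·63660 = 25088420486.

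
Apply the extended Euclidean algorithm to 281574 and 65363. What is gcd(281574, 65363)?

Apply Euclid's algorithm to 281574 and 65363:
281574 = 4*65363 + 20122
65363 = 3*20122 + 4997
20122 = 4*4997 + 134
4997 = 37*134 + 39
134 = 3*39 + 17
39 = 2*17 + 5
17 = 3*5 + 2
5 = 2*2 + 1
2 = 2*1 + 0
gcd(281574, 65363) = 1.
Back-substituting:
1 = 5 − 2·2
1 = −2·17 + 7·5
1 = 7·39 − 16·17
1 = −16·134 + 55·39
1 = 55·4997 − 2051·134
1 = −2051·20122 + 8259·4997
1 = 8259·65363 − 26828·20122
1 = −26828·281574 + 115571·65363
So 1 = (-26828)·281574 + (115571)·65363.

1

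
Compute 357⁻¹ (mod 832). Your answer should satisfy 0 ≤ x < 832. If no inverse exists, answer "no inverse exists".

557

Apply the Euclidean algorithm to 832 and 357:
832 = 2*357 + 118
357 = 3*118 + 3
118 = 39*3 + 1
3 = 3*1 + 0
The gcd is 1. Working backward:
1 = 118 − 39·3
1 = −39·357 + 118·118
1 = 118·832 − 275·357
So 357·(-275) ≡ 1 (mod 832), and -275 ≡ 557 (mod 832).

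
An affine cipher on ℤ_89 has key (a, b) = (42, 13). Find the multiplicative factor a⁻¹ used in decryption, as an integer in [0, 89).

53

Extended Euclidean algorithm:
89 = 2×42 + 5
42 = 8×5 + 2
5 = 2×2 + 1
2 = 2×1 + 0
gcd = 1, so the inverse exists. Back-substitute:
1 = 5 − 2·2
1 = −2·42 + 17·5
1 = 17·89 − 36·42
So 42·(-36) ≡ 1 (mod 89), and -36 ≡ 53 (mod 89).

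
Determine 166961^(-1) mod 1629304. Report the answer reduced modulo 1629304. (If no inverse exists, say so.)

gcd(1629304, 166961) by repeated division:
1629304 = 9·166961 + 126655
166961 = 1·126655 + 40306
126655 = 3·40306 + 5737
40306 = 7·5737 + 147
5737 = 39·147 + 4
147 = 36·4 + 3
4 = 1·3 + 1
3 = 3·1 + 0
Since gcd(166961, 1629304) = 1, back-substitute to write 1 as a combination:
1 = 4 − 3
1 = −147 + 37·4
1 = 37·5737 − 1444·147
1 = −1444·40306 + 10145·5737
1 = 10145·126655 − 31879·40306
1 = −31879·166961 + 42024·126655
1 = 42024·1629304 − 410095·166961
So 166961·(-410095) ≡ 1 (mod 1629304), and -410095 ≡ 1219209 (mod 1629304).

1219209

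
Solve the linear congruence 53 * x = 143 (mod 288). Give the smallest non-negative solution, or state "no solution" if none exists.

First find gcd(53, 288):
288 = 5*53 + 23
53 = 2*23 + 7
23 = 3*7 + 2
7 = 3*2 + 1
2 = 2*1 + 0
gcd = 1, so a unique solution mod 288 exists.
Back-substitute for the Bézout coefficients:
1 = 7 − 3·2
1 = −3·23 + 10·7
1 = 10·53 − 23·23
1 = −23·288 + 125·53
So 53·(125) ≡ 1 (mod 288), giving 53⁻¹ ≡ 125.
x ≡ 53⁻¹·143 ≡ 125·143 ≡ 19 (mod 288).

19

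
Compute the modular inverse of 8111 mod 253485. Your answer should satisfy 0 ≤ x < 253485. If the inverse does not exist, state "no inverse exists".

Apply the Euclidean algorithm to 253485 and 8111:
253485 = 31·8111 + 2044
8111 = 3·2044 + 1979
2044 = 1·1979 + 65
1979 = 30·65 + 29
65 = 2·29 + 7
29 = 4·7 + 1
7 = 7·1 + 0
The gcd is 1. Working backward:
1 = 29 − 4·7
1 = −4·65 + 9·29
1 = 9·1979 − 274·65
1 = −274·2044 + 283·1979
1 = 283·8111 − 1123·2044
1 = −1123·253485 + 35096·8111
So 8111·35096 ≡ 1 (mod 253485).

35096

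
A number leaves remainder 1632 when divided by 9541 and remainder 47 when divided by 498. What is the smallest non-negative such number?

Write x = 1632 + 9541·k. Then 9541·k ≡ 47 − 1632 ≡ 407 (mod 498).
Need 9541⁻¹ mod 498. Extended Euclid on (498, 79):
498 = 6×79 + 24
79 = 3×24 + 7
24 = 3×7 + 3
7 = 2×3 + 1
3 = 3×1 + 0
Back-substitute:
1 = 7 − 2·3
1 = −2·24 + 7·7
1 = 7·79 − 23·24
1 = −23·498 + 145·79
9541⁻¹ ≡ 145 (mod 498), so k ≡ 145·407 ≡ 251 (mod 498).
x = 1632 + 9541·251 = 2396423.

2396423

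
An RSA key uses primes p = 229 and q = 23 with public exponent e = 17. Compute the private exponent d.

φ(n) = (p−1)(q−1) = 228·22 = 5016.
Need d with 17·d ≡ 1 (mod 5016). Apply the extended Euclidean algorithm:
5016 = 295×17 + 1
17 = 17×1 + 0
Back-substitute:
1 = 5016 − 295·17
So 17·(-295) ≡ 1 (mod 5016), hence d ≡ -295 ≡ 4721 (mod 5016).

4721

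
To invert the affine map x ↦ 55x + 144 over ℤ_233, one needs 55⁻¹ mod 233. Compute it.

Apply the Euclidean algorithm to 233 and 55:
233 = 4×55 + 13
55 = 4×13 + 3
13 = 4×3 + 1
3 = 3×1 + 0
The gcd is 1. Working backward:
1 = 13 − 4·3
1 = −4·55 + 17·13
1 = 17·233 − 72·55
So 55·(-72) ≡ 1 (mod 233), and -72 ≡ 161 (mod 233).

161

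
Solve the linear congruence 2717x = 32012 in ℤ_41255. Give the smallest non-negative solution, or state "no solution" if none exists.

10261

First find gcd(2717, 41255):
41255 = 15*2717 + 500
2717 = 5*500 + 217
500 = 2*217 + 66
217 = 3*66 + 19
66 = 3*19 + 9
19 = 2*9 + 1
9 = 9*1 + 0
gcd = 1, so a unique solution mod 41255 exists.
Back-substitute for the Bézout coefficients:
1 = 19 − 2·9
1 = −2·66 + 7·19
1 = 7·217 − 23·66
1 = −23·500 + 53·217
1 = 53·2717 − 288·500
1 = −288·41255 + 4373·2717
So 2717·(4373) ≡ 1 (mod 41255), giving 2717⁻¹ ≡ 4373.
x ≡ 2717⁻¹·32012 ≡ 4373·32012 ≡ 10261 (mod 41255).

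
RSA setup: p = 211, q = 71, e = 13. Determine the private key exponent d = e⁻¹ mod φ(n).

φ(n) = (p−1)(q−1) = 210·70 = 14700.
Need d with 13·d ≡ 1 (mod 14700). Apply the extended Euclidean algorithm:
14700 = 1130*13 + 10
13 = 1*10 + 3
10 = 3*3 + 1
3 = 3*1 + 0
Back-substitute:
1 = 10 − 3·3
1 = −3·13 + 4·10
1 = 4·14700 − 4523·13
So 13·(-4523) ≡ 1 (mod 14700), hence d ≡ -4523 ≡ 10177 (mod 14700).

10177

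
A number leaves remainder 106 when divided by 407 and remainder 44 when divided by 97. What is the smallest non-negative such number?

23712

Write x = 106 + 407·k. Then 407·k ≡ 44 − 106 ≡ 35 (mod 97).
Need 407⁻¹ mod 97. Extended Euclid on (97, 19):
97 = 5·19 + 2
19 = 9·2 + 1
2 = 2·1 + 0
Back-substitute:
1 = 19 − 9·2
1 = −9·97 + 46·19
407⁻¹ ≡ 46 (mod 97), so k ≡ 46·35 ≡ 58 (mod 97).
x = 106 + 407·58 = 23712.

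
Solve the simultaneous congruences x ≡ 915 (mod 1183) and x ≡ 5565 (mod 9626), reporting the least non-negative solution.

2681593

Write x = 915 + 1183·k. Then 1183·k ≡ 5565 − 915 ≡ 4650 (mod 9626).
Need 1183⁻¹ mod 9626. Extended Euclid on (9626, 1183):
9626 = 8·1183 + 162
1183 = 7·162 + 49
162 = 3·49 + 15
49 = 3·15 + 4
15 = 3·4 + 3
4 = 1·3 + 1
3 = 3·1 + 0
Back-substitute:
1 = 4 − 3
1 = −15 + 4·4
1 = 4·49 − 13·15
1 = −13·162 + 43·49
1 = 43·1183 − 314·162
1 = −314·9626 + 2555·1183
1183⁻¹ ≡ 2555 (mod 9626), so k ≡ 2555·4650 ≡ 2266 (mod 9626).
x = 915 + 1183·2266 = 2681593.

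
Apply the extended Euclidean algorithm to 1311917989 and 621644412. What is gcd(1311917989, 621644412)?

Apply Euclid's algorithm to 1311917989 and 621644412:
1311917989 = 2*621644412 + 68629165
621644412 = 9*68629165 + 3981927
68629165 = 17*3981927 + 936406
3981927 = 4*936406 + 236303
936406 = 3*236303 + 227497
236303 = 1*227497 + 8806
227497 = 25*8806 + 7347
8806 = 1*7347 + 1459
7347 = 5*1459 + 52
1459 = 28*52 + 3
52 = 17*3 + 1
3 = 3*1 + 0
gcd(1311917989, 621644412) = 1.
Working backward:
1 = 52 − 17·3
1 = −17·1459 + 477·52
1 = 477·7347 − 2402·1459
1 = −2402·8806 + 2879·7347
1 = 2879·227497 − 74377·8806
1 = −74377·236303 + 77256·227497
1 = 77256·936406 − 306145·236303
1 = −306145·3981927 + 1301836·936406
1 = 1301836·68629165 − 22437357·3981927
1 = −22437357·621644412 + 203238049·68629165
1 = 203238049·1311917989 − 428913455·621644412
So 1 = (203238049)·1311917989 + (-428913455)·621644412.

1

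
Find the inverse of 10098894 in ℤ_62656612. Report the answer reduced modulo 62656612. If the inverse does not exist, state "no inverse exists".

no inverse exists

Euclidean algorithm on 62656612, 10098894:
62656612 = 6·10098894 + 2063248
10098894 = 4·2063248 + 1845902
2063248 = 1·1845902 + 217346
1845902 = 8·217346 + 107134
217346 = 2·107134 + 3078
107134 = 34·3078 + 2482
3078 = 1·2482 + 596
2482 = 4·596 + 98
596 = 6·98 + 8
98 = 12·8 + 2
8 = 4·2 + 0
Since gcd = 2 > 1, 10098894 is not a unit mod 62656612.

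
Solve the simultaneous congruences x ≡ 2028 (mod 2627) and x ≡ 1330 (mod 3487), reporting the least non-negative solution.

Write x = 2028 + 2627·k. Then 2627·k ≡ 1330 − 2028 ≡ 2789 (mod 3487).
Need 2627⁻¹ mod 3487. Extended Euclid on (3487, 2627):
3487 = 1×2627 + 860
2627 = 3×860 + 47
860 = 18×47 + 14
47 = 3×14 + 5
14 = 2×5 + 4
5 = 1×4 + 1
4 = 4×1 + 0
Back-substitute:
1 = 5 − 4
1 = −14 + 3·5
1 = 3·47 − 10·14
1 = −10·860 + 183·47
1 = 183·2627 − 559·860
1 = −559·3487 + 742·2627
2627⁻¹ ≡ 742 (mod 3487), so k ≡ 742·2789 ≡ 1647 (mod 3487).
x = 2028 + 2627·1647 = 4328697.

4328697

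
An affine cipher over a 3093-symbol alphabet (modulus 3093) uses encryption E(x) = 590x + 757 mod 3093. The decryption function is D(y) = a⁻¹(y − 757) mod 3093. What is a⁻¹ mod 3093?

173

gcd(3093, 590) by repeated division:
3093 = 5×590 + 143
590 = 4×143 + 18
143 = 7×18 + 17
18 = 1×17 + 1
17 = 17×1 + 0
gcd = 1, so the inverse exists. Back-substitute:
1 = 18 − 17
1 = −143 + 8·18
1 = 8·590 − 33·143
1 = −33·3093 + 173·590
So 590·173 ≡ 1 (mod 3093).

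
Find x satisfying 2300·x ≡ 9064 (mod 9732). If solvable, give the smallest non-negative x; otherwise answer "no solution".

First find gcd(2300, 9732):
9732 = 4*2300 + 532
2300 = 4*532 + 172
532 = 3*172 + 16
172 = 10*16 + 12
16 = 1*12 + 4
12 = 3*4 + 0
gcd = 4 and 4 | 9064, so solutions exist. Divide through by 4: 575x ≡ 2266 (mod 2433).
Now find 575⁻¹ mod 2433:
2433 = 4×575 + 133
575 = 4×133 + 43
133 = 3×43 + 4
43 = 10×4 + 3
4 = 1×3 + 1
3 = 3×1 + 0
Back-substitute:
1 = 4 − 3
1 = −43 + 11·4
1 = 11·133 − 34·43
1 = −34·575 + 147·133
1 = 147·2433 − 622·575
So 575·(-622) ≡ 1 (mod 2433), i.e. 575⁻¹ ≡ 1811.
Then x ≡ 1811·2266 ≡ 1688 (mod 2433); the smallest non-negative solution is x = 1688.

1688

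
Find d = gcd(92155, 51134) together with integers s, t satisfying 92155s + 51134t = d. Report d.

Repeated division:
92155 = 1*51134 + 41021
51134 = 1*41021 + 10113
41021 = 4*10113 + 569
10113 = 17*569 + 440
569 = 1*440 + 129
440 = 3*129 + 53
129 = 2*53 + 23
53 = 2*23 + 7
23 = 3*7 + 2
7 = 3*2 + 1
2 = 2*1 + 0
gcd(92155, 51134) = 1.
Back-substituting:
1 = 7 − 3·2
1 = −3·23 + 10·7
1 = 10·53 − 23·23
1 = −23·129 + 56·53
1 = 56·440 − 191·129
1 = −191·569 + 247·440
1 = 247·10113 − 4390·569
1 = −4390·41021 + 17807·10113
1 = 17807·51134 − 22197·41021
1 = −22197·92155 + 40004·51134
So 1 = (-22197)·92155 + (40004)·51134.

1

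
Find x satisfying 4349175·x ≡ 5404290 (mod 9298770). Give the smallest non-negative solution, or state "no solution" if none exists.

303932

First find gcd(4349175, 9298770):
9298770 = 2·4349175 + 600420
4349175 = 7·600420 + 146235
600420 = 4·146235 + 15480
146235 = 9·15480 + 6915
15480 = 2·6915 + 1650
6915 = 4·1650 + 315
1650 = 5·315 + 75
315 = 4·75 + 15
75 = 5·15 + 0
gcd = 15 and 15 | 5404290, so solutions exist. Divide through by 15: 289945x ≡ 360286 (mod 619918).
Now find 289945⁻¹ mod 619918:
619918 = 2·289945 + 40028
289945 = 7·40028 + 9749
40028 = 4·9749 + 1032
9749 = 9·1032 + 461
1032 = 2·461 + 110
461 = 4·110 + 21
110 = 5·21 + 5
21 = 4·5 + 1
5 = 5·1 + 0
Back-substitute:
1 = 21 − 4·5
1 = −4·110 + 21·21
1 = 21·461 − 88·110
1 = −88·1032 + 197·461
1 = 197·9749 − 1861·1032
1 = −1861·40028 + 7641·9749
1 = 7641·289945 − 55348·40028
1 = −55348·619918 + 118337·289945
So 289945⁻¹ ≡ 118337 (mod 619918).
Then x ≡ 118337·360286 ≡ 303932 (mod 619918); the smallest non-negative solution is x = 303932.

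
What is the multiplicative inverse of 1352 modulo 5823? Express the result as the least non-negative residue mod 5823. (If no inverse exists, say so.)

1796

gcd(5823, 1352) by repeated division:
5823 = 4×1352 + 415
1352 = 3×415 + 107
415 = 3×107 + 94
107 = 1×94 + 13
94 = 7×13 + 3
13 = 4×3 + 1
3 = 3×1 + 0
gcd = 1, so the inverse exists. Back-substitute:
1 = 13 − 4·3
1 = −4·94 + 29·13
1 = 29·107 − 33·94
1 = −33·415 + 128·107
1 = 128·1352 − 417·415
1 = −417·5823 + 1796·1352
So 1352·1796 ≡ 1 (mod 5823).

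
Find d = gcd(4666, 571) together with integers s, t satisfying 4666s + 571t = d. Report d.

1

Apply Euclid's algorithm to 4666 and 571:
4666 = 8·571 + 98
571 = 5·98 + 81
98 = 1·81 + 17
81 = 4·17 + 13
17 = 1·13 + 4
13 = 3·4 + 1
4 = 4·1 + 0
gcd(4666, 571) = 1.
Express as a combination:
1 = 13 − 3·4
1 = −3·17 + 4·13
1 = 4·81 − 19·17
1 = −19·98 + 23·81
1 = 23·571 − 134·98
1 = −134·4666 + 1095·571
So 1 = (-134)·4666 + (1095)·571.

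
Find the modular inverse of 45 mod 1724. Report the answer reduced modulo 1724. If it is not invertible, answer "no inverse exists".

613

Run Euclid on (1724, 45):
1724 = 38×45 + 14
45 = 3×14 + 3
14 = 4×3 + 2
3 = 1×2 + 1
2 = 2×1 + 0
Since gcd(45, 1724) = 1, back-substitute to write 1 as a combination:
1 = 3 − 2
1 = −14 + 5·3
1 = 5·45 − 16·14
1 = −16·1724 + 613·45
So 45·613 ≡ 1 (mod 1724).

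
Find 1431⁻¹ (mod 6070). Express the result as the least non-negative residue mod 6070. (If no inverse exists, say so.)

1421

gcd(6070, 1431) by repeated division:
6070 = 4·1431 + 346
1431 = 4·346 + 47
346 = 7·47 + 17
47 = 2·17 + 13
17 = 1·13 + 4
13 = 3·4 + 1
4 = 4·1 + 0
gcd = 1, so the inverse exists. Back-substitute:
1 = 13 − 3·4
1 = −3·17 + 4·13
1 = 4·47 − 11·17
1 = −11·346 + 81·47
1 = 81·1431 − 335·346
1 = −335·6070 + 1421·1431
So 1431·1421 ≡ 1 (mod 6070).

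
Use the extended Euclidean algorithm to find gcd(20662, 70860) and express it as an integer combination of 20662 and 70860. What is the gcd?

Euclidean algorithm:
70860 = 3*20662 + 8874
20662 = 2*8874 + 2914
8874 = 3*2914 + 132
2914 = 22*132 + 10
132 = 13*10 + 2
10 = 5*2 + 0
gcd(20662, 70860) = 2.
Back-substituting:
2 = 132 − 13·10
2 = −13·2914 + 287·132
2 = 287·8874 − 874·2914
2 = −874·20662 + 2035·8874
2 = 2035·70860 − 6979·20662
So 2 = (2035)·70860 + (-6979)·20662.

2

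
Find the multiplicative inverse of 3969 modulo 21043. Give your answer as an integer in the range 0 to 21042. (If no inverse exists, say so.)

6341

gcd(21043, 3969) by repeated division:
21043 = 5·3969 + 1198
3969 = 3·1198 + 375
1198 = 3·375 + 73
375 = 5·73 + 10
73 = 7·10 + 3
10 = 3·3 + 1
3 = 3·1 + 0
gcd = 1, so the inverse exists. Back-substitute:
1 = 10 − 3·3
1 = −3·73 + 22·10
1 = 22·375 − 113·73
1 = −113·1198 + 361·375
1 = 361·3969 − 1196·1198
1 = −1196·21043 + 6341·3969
So 3969·6341 ≡ 1 (mod 21043).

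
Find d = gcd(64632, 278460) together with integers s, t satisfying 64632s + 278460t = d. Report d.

Apply Euclid's algorithm to 278460 and 64632:
278460 = 4*64632 + 19932
64632 = 3*19932 + 4836
19932 = 4*4836 + 588
4836 = 8*588 + 132
588 = 4*132 + 60
132 = 2*60 + 12
60 = 5*12 + 0
gcd(64632, 278460) = 12.
Working backward:
12 = 132 − 2·60
12 = −2·588 + 9·132
12 = 9·4836 − 74·588
12 = −74·19932 + 305·4836
12 = 305·64632 − 989·19932
12 = −989·278460 + 4261·64632
So 12 = (-989)·278460 + (4261)·64632.

12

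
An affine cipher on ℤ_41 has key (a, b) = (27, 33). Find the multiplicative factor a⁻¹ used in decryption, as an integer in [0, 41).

Extended Euclidean algorithm:
41 = 1·27 + 14
27 = 1·14 + 13
14 = 1·13 + 1
13 = 13·1 + 0
Since gcd(27, 41) = 1, back-substitute to write 1 as a combination:
1 = 14 − 13
1 = −27 + 2·14
1 = 2·41 − 3·27
Thus 27·(-3) ≡ 1 (mod 41); reducing, -3 mod 41 = 38.

38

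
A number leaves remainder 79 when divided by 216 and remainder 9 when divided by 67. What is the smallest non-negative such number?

8719

Write x = 79 + 216·k. Then 216·k ≡ 9 − 79 ≡ 64 (mod 67).
Need 216⁻¹ mod 67. Extended Euclid on (67, 15):
67 = 4×15 + 7
15 = 2×7 + 1
7 = 7×1 + 0
Back-substitute:
1 = 15 − 2·7
1 = −2·67 + 9·15
216⁻¹ ≡ 9 (mod 67), so k ≡ 9·64 ≡ 40 (mod 67).
x = 79 + 216·40 = 8719.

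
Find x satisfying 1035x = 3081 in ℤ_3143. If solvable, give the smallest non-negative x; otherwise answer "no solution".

First find gcd(1035, 3143):
3143 = 3*1035 + 38
1035 = 27*38 + 9
38 = 4*9 + 2
9 = 4*2 + 1
2 = 2*1 + 0
gcd = 1, so a unique solution mod 3143 exists.
Back-substitute for the Bézout coefficients:
1 = 9 − 4·2
1 = −4·38 + 17·9
1 = 17·1035 − 463·38
1 = −463·3143 + 1406·1035
So 1035·(1406) ≡ 1 (mod 3143), giving 1035⁻¹ ≡ 1406.
x ≡ 1035⁻¹·3081 ≡ 1406·3081 ≡ 832 (mod 3143).

832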